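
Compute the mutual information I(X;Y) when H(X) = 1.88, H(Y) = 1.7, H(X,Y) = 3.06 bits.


I(X;Y) = H(X) + H(Y) - H(X,Y) = 1.88 + 1.7 - 3.06 = 0.52

0.52 bits


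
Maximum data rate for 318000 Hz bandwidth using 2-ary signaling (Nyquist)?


Rate = 2 * B * log2(M) = 2 * 318000 * 1.0 = 636000.0

636000.0 bps


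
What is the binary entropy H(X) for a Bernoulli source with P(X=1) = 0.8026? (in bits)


H = -p*log2(p) - (1-p)*log2(1-p). -0.8026*log2(0.8026) = 0.254622; -0.1974*log2(0.1974) = 0.462075. H = 0.254622 + 0.462075 = 0.7167

0.7167 bits


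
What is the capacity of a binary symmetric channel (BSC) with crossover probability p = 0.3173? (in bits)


H(p) = -p*log2(p) - (1-p)*log2(1-p) = -0.3173*log2(0.3173) - 0.6827*log2(0.6827) = 0.525474 + 0.375947 = 0.9014. C = 1 - H(p) = 1 - 0.9014 = 0.0986

0.0986 bits


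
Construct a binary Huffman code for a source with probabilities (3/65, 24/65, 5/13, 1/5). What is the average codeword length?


Huffman construction (repeatedly merge the two least-probable nodes; each merge adds 1 bit to every symbol beneath it): 3/65 + 1/5 = 16/65; 16/65 + 24/65 = 8/13; 5/13 + 8/13 = 1. Resulting codeword lengths (in the order the probabilities were given): (3, 2, 1, 3). L_avg = sum(p_i * l_i) = 3/65*3 + 24/65*2 + 5/13*1 + 1/5*3 = 121/65 = 1.8615

1.8615 bits


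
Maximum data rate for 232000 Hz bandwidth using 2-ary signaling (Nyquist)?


Rate = 2 * B * log2(M) = 2 * 232000 * 1.0 = 464000.0

464000.0 bps


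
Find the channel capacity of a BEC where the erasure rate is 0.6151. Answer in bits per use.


C = 1 - epsilon = 1 - 0.6151 = 0.3849

0.3849 bits


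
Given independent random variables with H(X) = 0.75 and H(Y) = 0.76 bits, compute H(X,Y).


For independent variables, H(X,Y) = H(X) + H(Y) = 0.75 + 0.76 = 1.51

1.51 bits


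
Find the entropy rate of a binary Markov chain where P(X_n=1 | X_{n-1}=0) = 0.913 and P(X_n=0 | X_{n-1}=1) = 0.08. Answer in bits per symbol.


Stationary distribution: pi_0 = p10/(p01+p10) = 0.0806, pi_1 = 0.9194. Entropy rate H' = pi_0*H(p01) + pi_1*H(p10) = 0.0806*0.4264 + 0.9194*0.4022 = 0.4041

0.4041 bits/symbol


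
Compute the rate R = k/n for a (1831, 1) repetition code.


Rate = k/n = 1/1831

1/1831


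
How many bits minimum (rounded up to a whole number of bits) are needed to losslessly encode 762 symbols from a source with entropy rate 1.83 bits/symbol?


Minimum bits >= n * H = 762 * 1.83 = 1394.46, rounded up to a whole number of bits = 1395

1395 bits


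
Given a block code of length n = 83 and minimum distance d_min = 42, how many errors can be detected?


Detection capability = d_min - 1 = 42 - 1 = 41

41 errors


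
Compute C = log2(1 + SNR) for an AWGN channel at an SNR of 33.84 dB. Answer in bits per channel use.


SNR_linear = 10^(33.84/10) = 2421.029; C = log2(1 + SNR_linear) = log2(1 + 2421.029) = 11.242

11.242 bits/channel use


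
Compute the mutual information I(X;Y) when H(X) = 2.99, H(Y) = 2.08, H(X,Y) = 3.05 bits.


I(X;Y) = H(X) + H(Y) - H(X,Y) = 2.99 + 2.08 - 3.05 = 2.02

2.02 bits


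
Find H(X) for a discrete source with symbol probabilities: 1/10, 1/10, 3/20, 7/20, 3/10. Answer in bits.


H = -sum(p_i * log2(p_i)). Terms: -(1/10)*log2(1/10) = 0.332193; -(1/10)*log2(1/10) = 0.332193; -(3/20)*log2(3/20) = 0.410545; -(7/20)*log2(7/20) = 0.530101; -(3/10)*log2(3/10) = 0.521090. H = 0.332193 + 0.332193 + 0.410545 + 0.530101 + 0.521090 = 2.1261

2.1261 bits


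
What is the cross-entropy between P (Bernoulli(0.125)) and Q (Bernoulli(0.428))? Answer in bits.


H(P,Q) = -p*log2(q) - (1-p)*log2(1-q). -0.125*log2(0.428) = 0.153040; -0.875*log2(0.572) = 0.705174. H(P,Q) = 0.153040 + 0.705174 = 0.8582

0.8582 bits


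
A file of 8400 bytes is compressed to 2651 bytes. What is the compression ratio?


Ratio = original / compressed = 8400 / 2651 = 3.1686

3.1686


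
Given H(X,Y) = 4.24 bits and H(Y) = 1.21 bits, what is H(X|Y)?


H(X|Y) = H(X,Y) - H(Y) = 4.24 - 1.21 = 3.03

3.03 bits


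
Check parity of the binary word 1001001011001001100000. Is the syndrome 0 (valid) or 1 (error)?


Syndrome = XOR of all bits = 1 XOR 0 XOR 0 XOR 1 XOR 0 XOR 0 XOR 1 XOR 0 XOR 1 XOR 1 XOR 0 XOR 0 XOR 1 XOR 0 XOR 0 XOR 1 XOR 1 XOR 0 XOR 0 XOR 0 XOR 0 XOR 0 = 0

0


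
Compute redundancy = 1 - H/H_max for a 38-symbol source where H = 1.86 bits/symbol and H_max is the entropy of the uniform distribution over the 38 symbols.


H_max = log2(K) = log2(38) = 5.2479 bits/symbol. Redundancy = 1 - H/H_max = 1 - 1.86/5.2479 = 1 - 0.3544 = 0.6456

0.6456


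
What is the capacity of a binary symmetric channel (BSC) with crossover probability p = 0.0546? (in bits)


H(p) = -p*log2(p) - (1-p)*log2(1-p) = -0.0546*log2(0.0546) - 0.9454*log2(0.9454) = 0.229045 + 0.076580 = 0.3056. C = 1 - H(p) = 1 - 0.3056 = 0.6944

0.6944 bits


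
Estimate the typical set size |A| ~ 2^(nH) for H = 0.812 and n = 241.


log2|A_typical| = nH = 241 * 0.812 = 195.692, so |A_typical| ~ 2^195.692 = 8.113e+58

8.113e+58


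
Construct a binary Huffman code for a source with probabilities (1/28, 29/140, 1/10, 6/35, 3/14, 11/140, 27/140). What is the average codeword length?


Huffman construction (repeatedly merge the two least-probable nodes; each merge adds 1 bit to every symbol beneath it): 1/28 + 11/140 = 4/35; 1/10 + 4/35 = 3/14; 6/35 + 27/140 = 51/140; 29/140 + 3/14 = 59/140; 3/14 + 51/140 = 81/140; 59/140 + 81/140 = 1. Resulting codeword lengths (in the order the probabilities were given): (4, 2, 3, 3, 2, 4, 3). L_avg = sum(p_i * l_i) = 1/28*4 + 29/140*2 + 1/10*3 + 6/35*3 + 3/14*2 + 11/140*4 + 27/140*3 = 377/140 = 2.6929

2.6929 bits


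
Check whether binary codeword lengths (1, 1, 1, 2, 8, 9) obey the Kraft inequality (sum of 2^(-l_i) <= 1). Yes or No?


Kraft sum = sum(2^(-l_i)) = 1.7559, need <= 1. Result: violated (a binary prefix-free code with these lengths cannot exist)

No


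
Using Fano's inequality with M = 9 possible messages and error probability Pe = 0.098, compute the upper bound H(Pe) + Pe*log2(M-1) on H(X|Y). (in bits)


H(Pe) = -Pe*log2(Pe) - (1-Pe)*log2(1-Pe) = -0.098*log2(0.098) - 0.902*log2(0.902) = 0.328405 + 0.134218 = 0.4626. Pe*log2(M-1) = 0.098*log2(8) = 0.294000. Bound = H(Pe) + Pe*log2(M-1) = 0.328405 + 0.134218 + 0.294000 = 0.7566

0.7566 bits


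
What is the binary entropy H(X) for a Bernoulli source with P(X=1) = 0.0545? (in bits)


H = -p*log2(p) - (1-p)*log2(1-p). -0.0545*log2(0.0545) = 0.228769; -0.9455*log2(0.9455) = 0.076444. H = 0.228769 + 0.076444 = 0.3052

0.3052 bits


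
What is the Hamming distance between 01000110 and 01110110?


Count differing positions: . . ^ ^ . . . . = 2 differences

2


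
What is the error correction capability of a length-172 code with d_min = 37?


Correction capability = floor((d-1)/2) = floor((37-1)/2) = 18

18 errors


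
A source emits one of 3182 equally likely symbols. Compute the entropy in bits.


H = log2(n) = log2(3182) = 11.6357

11.6357 bits


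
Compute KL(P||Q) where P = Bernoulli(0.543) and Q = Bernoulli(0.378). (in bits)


KL = p*log2(p/q) + (1-p)*log2((1-p)/(1-q)) = 0.543*log2(0.543/0.378) + 0.457*log2(0.457/0.622) = 0.0805

0.0805 bits


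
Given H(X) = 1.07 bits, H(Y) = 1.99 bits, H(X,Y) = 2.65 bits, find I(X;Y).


I(X;Y) = H(X) + H(Y) - H(X,Y) = 1.07 + 1.99 - 2.65 = 0.41

0.41 bits


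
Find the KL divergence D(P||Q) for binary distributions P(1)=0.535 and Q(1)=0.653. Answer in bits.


KL = p*log2(p/q) + (1-p)*log2((1-p)/(1-q)) = 0.535*log2(0.535/0.653) + 0.465*log2(0.465/0.347) = 0.0425

0.0425 bits


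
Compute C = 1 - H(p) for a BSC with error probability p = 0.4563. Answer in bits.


H(p) = -p*log2(p) - (1-p)*log2(1-p) = -0.4563*log2(0.4563) - 0.5437*log2(0.5437) = 0.516507 + 0.477976 = 0.9945. C = 1 - H(p) = 1 - 0.9945 = 0.0055

0.0055 bits


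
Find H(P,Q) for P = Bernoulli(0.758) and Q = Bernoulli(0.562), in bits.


H(P,Q) = -p*log2(q) - (1-p)*log2(1-q). -0.758*log2(0.562) = 0.630169; -0.242*log2(0.438) = 0.288221. H(P,Q) = 0.630169 + 0.288221 = 0.9184

0.9184 bits


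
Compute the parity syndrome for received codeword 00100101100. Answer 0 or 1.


Syndrome = XOR of all bits = 0 XOR 0 XOR 1 XOR 0 XOR 0 XOR 1 XOR 0 XOR 1 XOR 1 XOR 0 XOR 0 = 0

0


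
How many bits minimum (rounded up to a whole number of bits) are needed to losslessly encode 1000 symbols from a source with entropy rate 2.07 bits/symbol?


Minimum bits >= n * H = 1000 * 2.07 = 2070.0, rounded up to a whole number of bits = 2070

2070 bits


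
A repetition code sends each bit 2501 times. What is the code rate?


Rate = k/n = 1/2501

1/2501


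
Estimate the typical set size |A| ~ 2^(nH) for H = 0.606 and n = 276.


log2|A_typical| = nH = 276 * 0.606 = 167.256, so |A_typical| ~ 2^167.256 = 2.234e+50

2.234e+50


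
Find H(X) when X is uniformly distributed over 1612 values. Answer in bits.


H = log2(n) = log2(1612) = 10.6546

10.6546 bits


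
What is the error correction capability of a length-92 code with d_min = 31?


Correction capability = floor((d-1)/2) = floor((31-1)/2) = 15

15 errors


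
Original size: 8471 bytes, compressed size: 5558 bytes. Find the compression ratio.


Ratio = original / compressed = 8471 / 5558 = 1.5241

1.5241


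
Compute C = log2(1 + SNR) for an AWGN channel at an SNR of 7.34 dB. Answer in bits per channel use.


SNR_linear = 10^(7.34/10) = 5.42; C = log2(1 + SNR_linear) = log2(1 + 5.42) = 2.6826

2.6826 bits/channel use


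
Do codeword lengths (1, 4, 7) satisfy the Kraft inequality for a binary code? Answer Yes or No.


Kraft sum = sum(2^(-l_i)) = 0.5703, need <= 1. Result: satisfied (a binary prefix-free code with these lengths exists)

Yes


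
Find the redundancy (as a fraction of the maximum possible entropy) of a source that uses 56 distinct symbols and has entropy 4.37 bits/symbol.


H_max = log2(K) = log2(56) = 5.8074 bits/symbol. Redundancy = 1 - H/H_max = 1 - 4.37/5.8074 = 1 - 0.7525 = 0.2475

0.2475


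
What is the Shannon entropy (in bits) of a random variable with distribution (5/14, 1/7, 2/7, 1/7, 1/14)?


H = -sum(p_i * log2(p_i)). Terms: -(5/14)*log2(5/14) = 0.530510; -(1/7)*log2(1/7) = 0.401051; -(2/7)*log2(2/7) = 0.516387; -(1/7)*log2(1/7) = 0.401051; -(1/14)*log2(1/14) = 0.271954. H = 0.530510 + 0.401051 + 0.516387 + 0.401051 + 0.271954 = 2.121

2.121 bits


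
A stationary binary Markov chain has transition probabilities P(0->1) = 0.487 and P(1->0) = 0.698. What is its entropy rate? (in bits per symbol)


Stationary distribution: pi_0 = p10/(p01+p10) = 0.589, pi_1 = 0.411. Entropy rate H' = pi_0*H(p01) + pi_1*H(p10) = 0.589*0.9995 + 0.411*0.8837 = 0.9519

0.9519 bits/symbol


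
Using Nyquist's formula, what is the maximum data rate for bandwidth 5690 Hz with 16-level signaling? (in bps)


Rate = 2 * B * log2(M) = 2 * 5690 * 4.0 = 45520.0

45520.0 bps


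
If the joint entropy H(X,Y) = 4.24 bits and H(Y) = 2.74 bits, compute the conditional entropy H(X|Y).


H(X|Y) = H(X,Y) - H(Y) = 4.24 - 2.74 = 1.5

1.5 bits


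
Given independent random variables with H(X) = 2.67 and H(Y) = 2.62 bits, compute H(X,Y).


For independent variables, H(X,Y) = H(X) + H(Y) = 2.67 + 2.62 = 5.29

5.29 bits


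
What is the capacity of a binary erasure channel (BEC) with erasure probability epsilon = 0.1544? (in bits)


C = 1 - epsilon = 1 - 0.1544 = 0.8456

0.8456 bits


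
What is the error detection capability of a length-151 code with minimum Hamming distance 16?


Detection capability = d_min - 1 = 16 - 1 = 15

15 errors


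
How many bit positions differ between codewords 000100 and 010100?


Count differing positions: . ^ . . . . = 1 differences

1


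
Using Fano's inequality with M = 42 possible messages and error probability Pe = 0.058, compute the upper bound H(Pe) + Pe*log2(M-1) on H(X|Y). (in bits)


H(Pe) = -Pe*log2(Pe) - (1-Pe)*log2(1-Pe) = -0.058*log2(0.058) - 0.942*log2(0.942) = 0.238253 + 0.081201 = 0.3195. Pe*log2(M-1) = 0.058*log2(41) = 0.310738. Bound = H(Pe) + Pe*log2(M-1) = 0.238253 + 0.081201 + 0.310738 = 0.6302

0.6302 bits


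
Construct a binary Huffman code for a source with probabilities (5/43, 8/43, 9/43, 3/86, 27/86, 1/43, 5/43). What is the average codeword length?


Huffman construction (repeatedly merge the two least-probable nodes; each merge adds 1 bit to every symbol beneath it): 1/43 + 3/86 = 5/86; 5/86 + 5/43 = 15/86; 5/43 + 15/86 = 25/86; 8/43 + 9/43 = 17/43; 25/86 + 27/86 = 26/43; 17/43 + 26/43 = 1. Resulting codeword lengths (in the order the probabilities were given): (4, 2, 2, 5, 2, 5, 3). L_avg = sum(p_i * l_i) = 5/43*4 + 8/43*2 + 9/43*2 + 3/86*5 + 27/86*2 + 1/43*5 + 5/43*3 = 217/86 = 2.5233

2.5233 bits


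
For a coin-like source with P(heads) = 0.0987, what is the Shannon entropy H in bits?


H = -p*log2(p) - (1-p)*log2(1-p). -0.0987*log2(0.0987) = 0.329738; -0.9013*log2(0.9013) = 0.135124. H = 0.329738 + 0.135124 = 0.4649

0.4649 bits


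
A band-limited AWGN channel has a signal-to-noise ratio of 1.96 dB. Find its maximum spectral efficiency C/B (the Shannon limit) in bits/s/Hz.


SNR_linear = 10^(1.96/10) = 1.5704; C/B = log2(1 + SNR_linear) = log2(1 + 1.5704) = 1.362

1.362 bits/s/Hz


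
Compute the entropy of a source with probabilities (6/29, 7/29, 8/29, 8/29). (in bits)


H = -sum(p_i * log2(p_i)). Terms: -(6/29)*log2(6/29) = 0.470280; -(7/29)*log2(7/29) = 0.494979; -(8/29)*log2(8/29) = 0.512546; -(8/29)*log2(8/29) = 0.512546. H = 0.470280 + 0.494979 + 0.512546 + 0.512546 = 1.9904

1.9904 bits


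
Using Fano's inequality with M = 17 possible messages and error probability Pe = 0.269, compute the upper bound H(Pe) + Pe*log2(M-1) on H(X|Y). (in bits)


H(Pe) = -Pe*log2(Pe) - (1-Pe)*log2(1-Pe) = -0.269*log2(0.269) - 0.731*log2(0.731) = 0.509573 + 0.330453 = 0.84. Pe*log2(M-1) = 0.269*log2(16) = 1.076000. Bound = H(Pe) + Pe*log2(M-1) = 0.509573 + 0.330453 + 1.076000 = 1.916

1.916 bits


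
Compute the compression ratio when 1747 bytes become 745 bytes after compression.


Ratio = original / compressed = 1747 / 745 = 2.345

2.345


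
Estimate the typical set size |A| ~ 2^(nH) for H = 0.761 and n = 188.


log2|A_typical| = nH = 188 * 0.761 = 143.068, so |A_typical| ~ 2^143.068 = 1.169e+43

1.169e+43


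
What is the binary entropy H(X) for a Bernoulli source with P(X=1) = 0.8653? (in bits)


H = -p*log2(p) - (1-p)*log2(1-p). -0.8653*log2(0.8653) = 0.180612; -0.1347*log2(0.1347) = 0.389576. H = 0.180612 + 0.389576 = 0.5702

0.5702 bits


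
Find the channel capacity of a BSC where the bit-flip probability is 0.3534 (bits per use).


H(p) = -p*log2(p) - (1-p)*log2(1-p) = -0.3534*log2(0.3534) - 0.6466*log2(0.6466) = 0.530321 + 0.406747 = 0.9371. C = 1 - H(p) = 1 - 0.9371 = 0.0629

0.0629 bits


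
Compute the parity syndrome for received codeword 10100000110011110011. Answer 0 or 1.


Syndrome = XOR of all bits = 1 XOR 0 XOR 1 XOR 0 XOR 0 XOR 0 XOR 0 XOR 0 XOR 1 XOR 1 XOR 0 XOR 0 XOR 1 XOR 1 XOR 1 XOR 1 XOR 0 XOR 0 XOR 1 XOR 1 = 0

0


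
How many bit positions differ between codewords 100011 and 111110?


Count differing positions: . ^ ^ ^ . ^ = 4 differences

4


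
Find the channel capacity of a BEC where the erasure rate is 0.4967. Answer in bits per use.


C = 1 - epsilon = 1 - 0.4967 = 0.5033

0.5033 bits


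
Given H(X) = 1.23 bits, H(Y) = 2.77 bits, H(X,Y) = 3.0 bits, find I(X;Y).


I(X;Y) = H(X) + H(Y) - H(X,Y) = 1.23 + 2.77 - 3.0 = 1.0

1.0 bits


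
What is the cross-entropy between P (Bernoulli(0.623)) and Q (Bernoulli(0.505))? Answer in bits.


H(P,Q) = -p*log2(q) - (1-p)*log2(1-q). -0.623*log2(0.505) = 0.614057; -0.377*log2(0.495) = 0.382466. H(P,Q) = 0.614057 + 0.382466 = 0.9965

0.9965 bits


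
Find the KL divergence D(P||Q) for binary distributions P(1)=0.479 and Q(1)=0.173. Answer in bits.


KL = p*log2(p/q) + (1-p)*log2((1-p)/(1-q)) = 0.479*log2(0.479/0.173) + 0.521*log2(0.521/0.827) = 0.3565

0.3565 bits


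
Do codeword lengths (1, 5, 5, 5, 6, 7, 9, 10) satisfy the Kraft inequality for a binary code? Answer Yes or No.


Kraft sum = sum(2^(-l_i)) = 0.6201, need <= 1. Result: satisfied (a binary prefix-free code with these lengths exists)

Yes


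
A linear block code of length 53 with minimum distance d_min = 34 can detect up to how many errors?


Detection capability = d_min - 1 = 34 - 1 = 33

33 errors


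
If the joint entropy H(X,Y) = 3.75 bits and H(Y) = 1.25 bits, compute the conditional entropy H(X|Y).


H(X|Y) = H(X,Y) - H(Y) = 3.75 - 1.25 = 2.5

2.5 bits


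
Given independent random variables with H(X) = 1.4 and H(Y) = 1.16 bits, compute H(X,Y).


For independent variables, H(X,Y) = H(X) + H(Y) = 1.4 + 1.16 = 2.56

2.56 bits


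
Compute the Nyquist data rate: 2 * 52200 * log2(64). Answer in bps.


Rate = 2 * B * log2(M) = 2 * 52200 * 6.0 = 626400.0

626400.0 bps


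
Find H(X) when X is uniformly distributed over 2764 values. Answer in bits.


H = log2(n) = log2(2764) = 11.4325

11.4325 bits


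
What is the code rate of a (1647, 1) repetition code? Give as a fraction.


Rate = k/n = 1/1647

1/1647


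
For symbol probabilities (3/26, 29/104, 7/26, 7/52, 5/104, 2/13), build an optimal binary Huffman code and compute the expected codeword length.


Huffman construction (repeatedly merge the two least-probable nodes; each merge adds 1 bit to every symbol beneath it): 5/104 + 3/26 = 17/104; 7/52 + 2/13 = 15/52; 17/104 + 7/26 = 45/104; 29/104 + 15/52 = 59/104; 45/104 + 59/104 = 1. Resulting codeword lengths (in the order the probabilities were given): (3, 2, 2, 3, 3, 3). L_avg = sum(p_i * l_i) = 3/26*3 + 29/104*2 + 7/26*2 + 7/52*3 + 5/104*3 + 2/13*3 = 255/104 = 2.4519

2.4519 bits


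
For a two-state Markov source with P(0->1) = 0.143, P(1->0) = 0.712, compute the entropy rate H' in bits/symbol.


Stationary distribution: pi_0 = p10/(p01+p10) = 0.8327, pi_1 = 0.1673. Entropy rate H' = pi_0*H(p01) + pi_1*H(p10) = 0.8327*0.592 + 0.1673*0.8661 = 0.6379

0.6379 bits/symbol


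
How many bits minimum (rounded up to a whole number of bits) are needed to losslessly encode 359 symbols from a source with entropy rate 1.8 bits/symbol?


Minimum bits >= n * H = 359 * 1.8 = 646.2, rounded up to a whole number of bits = 647

647 bits


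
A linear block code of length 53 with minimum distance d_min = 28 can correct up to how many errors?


Correction capability = floor((d-1)/2) = floor((28-1)/2) = 13

13 errors


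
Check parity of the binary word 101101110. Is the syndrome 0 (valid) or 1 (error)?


Syndrome = XOR of all bits = 1 XOR 0 XOR 1 XOR 1 XOR 0 XOR 1 XOR 1 XOR 1 XOR 0 = 0

0


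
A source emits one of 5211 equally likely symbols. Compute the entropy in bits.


H = log2(n) = log2(5211) = 12.3473

12.3473 bits


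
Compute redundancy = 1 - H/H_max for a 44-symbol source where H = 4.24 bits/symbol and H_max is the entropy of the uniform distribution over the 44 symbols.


H_max = log2(K) = log2(44) = 5.4594 bits/symbol. Redundancy = 1 - H/H_max = 1 - 4.24/5.4594 = 1 - 0.7766 = 0.2234

0.2234


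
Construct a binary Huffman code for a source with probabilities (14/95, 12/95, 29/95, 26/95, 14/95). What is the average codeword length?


Huffman construction (repeatedly merge the two least-probable nodes; each merge adds 1 bit to every symbol beneath it): 12/95 + 14/95 = 26/95; 14/95 + 26/95 = 8/19; 26/95 + 29/95 = 11/19; 8/19 + 11/19 = 1. Resulting codeword lengths (in the order the probabilities were given): (3, 3, 2, 2, 2). L_avg = sum(p_i * l_i) = 14/95*3 + 12/95*3 + 29/95*2 + 26/95*2 + 14/95*2 = 216/95 = 2.2737

2.2737 bits


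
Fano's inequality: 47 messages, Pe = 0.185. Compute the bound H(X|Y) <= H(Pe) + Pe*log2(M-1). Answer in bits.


H(Pe) = -Pe*log2(Pe) - (1-Pe)*log2(1-Pe) = -0.185*log2(0.185) - 0.815*log2(0.815) = 0.450365 + 0.240529 = 0.6909. Pe*log2(M-1) = 0.185*log2(46) = 1.021859. Bound = H(Pe) + Pe*log2(M-1) = 0.450365 + 0.240529 + 1.021859 = 1.7128

1.7128 bits


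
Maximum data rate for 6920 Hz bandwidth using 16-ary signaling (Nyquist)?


Rate = 2 * B * log2(M) = 2 * 6920 * 4.0 = 55360.0

55360.0 bps


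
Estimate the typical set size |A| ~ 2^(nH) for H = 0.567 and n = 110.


log2|A_typical| = nH = 110 * 0.567 = 62.37, so |A_typical| ~ 2^62.37 = 5.960e+18

5.960e+18


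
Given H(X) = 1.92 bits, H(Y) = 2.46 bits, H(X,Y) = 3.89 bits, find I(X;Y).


I(X;Y) = H(X) + H(Y) - H(X,Y) = 1.92 + 2.46 - 3.89 = 0.49

0.49 bits


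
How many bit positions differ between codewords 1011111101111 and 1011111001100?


Count differing positions: . . . . . . . ^ . . . ^ ^ = 3 differences

3


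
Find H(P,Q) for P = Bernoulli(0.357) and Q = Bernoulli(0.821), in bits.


H(P,Q) = -p*log2(q) - (1-p)*log2(1-q). -0.357*log2(0.821) = 0.101583; -0.643*log2(0.179) = 1.595906. H(P,Q) = 0.101583 + 1.595906 = 1.6975

1.6975 bits


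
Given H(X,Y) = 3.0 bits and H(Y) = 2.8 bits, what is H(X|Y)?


H(X|Y) = H(X,Y) - H(Y) = 3.0 - 2.8 = 0.2

0.2 bits


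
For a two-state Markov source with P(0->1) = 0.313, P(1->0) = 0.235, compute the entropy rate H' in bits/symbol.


Stationary distribution: pi_0 = p10/(p01+p10) = 0.4288, pi_1 = 0.5712. Entropy rate H' = pi_0*H(p01) + pi_1*H(p10) = 0.4288*0.8966 + 0.5712*0.7866 = 0.8338

0.8338 bits/symbol


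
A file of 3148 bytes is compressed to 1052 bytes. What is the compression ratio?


Ratio = original / compressed = 3148 / 1052 = 2.9924

2.9924


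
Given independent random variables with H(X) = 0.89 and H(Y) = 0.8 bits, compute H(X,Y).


For independent variables, H(X,Y) = H(X) + H(Y) = 0.89 + 0.8 = 1.69

1.69 bits


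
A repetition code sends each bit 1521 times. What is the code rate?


Rate = k/n = 1/1521

1/1521


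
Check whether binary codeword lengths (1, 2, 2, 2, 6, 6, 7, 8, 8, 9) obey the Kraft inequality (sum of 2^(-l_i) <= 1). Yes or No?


Kraft sum = sum(2^(-l_i)) = 1.2988, need <= 1. Result: violated (a binary prefix-free code with these lengths cannot exist)

No


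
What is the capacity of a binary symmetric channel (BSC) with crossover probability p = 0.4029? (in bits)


H(p) = -p*log2(p) - (1-p)*log2(1-p) = -0.4029*log2(0.4029) - 0.5971*log2(0.5971) = 0.528406 + 0.444216 = 0.9726. C = 1 - H(p) = 1 - 0.9726 = 0.0274

0.0274 bits


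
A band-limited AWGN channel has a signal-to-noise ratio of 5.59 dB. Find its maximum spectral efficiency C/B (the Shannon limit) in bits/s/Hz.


SNR_linear = 10^(5.59/10) = 3.6224; C/B = log2(1 + SNR_linear) = log2(1 + 3.6224) = 2.2087

2.2087 bits/s/Hz


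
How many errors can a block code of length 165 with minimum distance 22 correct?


Correction capability = floor((d-1)/2) = floor((22-1)/2) = 10

10 errors


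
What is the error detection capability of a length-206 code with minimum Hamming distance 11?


Detection capability = d_min - 1 = 11 - 1 = 10

10 errors


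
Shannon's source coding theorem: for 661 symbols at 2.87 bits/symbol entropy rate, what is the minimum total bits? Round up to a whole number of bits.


Minimum bits >= n * H = 661 * 2.87 = 1897.07, rounded up to a whole number of bits = 1898

1898 bits


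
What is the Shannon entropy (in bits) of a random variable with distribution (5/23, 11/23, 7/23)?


H = -sum(p_i * log2(p_i)). Terms: -(5/23)*log2(5/23) = 0.478616; -(11/23)*log2(11/23) = 0.508932; -(7/23)*log2(7/23) = 0.522324. H = 0.478616 + 0.508932 + 0.522324 = 1.5099

1.5099 bits


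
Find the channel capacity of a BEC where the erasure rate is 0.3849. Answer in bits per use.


C = 1 - epsilon = 1 - 0.3849 = 0.6151

0.6151 bits


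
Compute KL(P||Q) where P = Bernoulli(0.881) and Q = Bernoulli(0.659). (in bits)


KL = p*log2(p/q) + (1-p)*log2((1-p)/(1-q)) = 0.881*log2(0.881/0.659) + 0.119*log2(0.119/0.341) = 0.1883

0.1883 bits


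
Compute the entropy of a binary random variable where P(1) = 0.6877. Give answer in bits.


H = -p*log2(p) - (1-p)*log2(1-p). -0.6877*log2(0.6877) = 0.371460; -0.3123*log2(0.3123) = 0.524350. H = 0.371460 + 0.524350 = 0.8958

0.8958 bits


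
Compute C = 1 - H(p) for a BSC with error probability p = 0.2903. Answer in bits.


H(p) = -p*log2(p) - (1-p)*log2(1-p) = -0.2903*log2(0.2903) - 0.7097*log2(0.7097) = 0.518007 + 0.351102 = 0.8691. C = 1 - H(p) = 1 - 0.8691 = 0.1309

0.1309 bits


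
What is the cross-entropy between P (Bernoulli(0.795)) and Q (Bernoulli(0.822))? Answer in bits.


H(P,Q) = -p*log2(q) - (1-p)*log2(1-q). -0.795*log2(0.822) = 0.224818; -0.205*log2(0.178) = 0.510460. H(P,Q) = 0.224818 + 0.510460 = 0.7353

0.7353 bits


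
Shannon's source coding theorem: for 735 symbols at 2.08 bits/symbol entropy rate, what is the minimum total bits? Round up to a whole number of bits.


Minimum bits >= n * H = 735 * 2.08 = 1528.8, rounded up to a whole number of bits = 1529

1529 bits


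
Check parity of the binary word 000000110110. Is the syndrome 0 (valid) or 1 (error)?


Syndrome = XOR of all bits = 0 XOR 0 XOR 0 XOR 0 XOR 0 XOR 0 XOR 1 XOR 1 XOR 0 XOR 1 XOR 1 XOR 0 = 0

0


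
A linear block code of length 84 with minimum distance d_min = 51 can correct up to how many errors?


Correction capability = floor((d-1)/2) = floor((51-1)/2) = 25

25 errors


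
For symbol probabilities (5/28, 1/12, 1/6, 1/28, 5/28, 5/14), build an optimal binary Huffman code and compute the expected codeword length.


Huffman construction (repeatedly merge the two least-probable nodes; each merge adds 1 bit to every symbol beneath it): 1/28 + 1/12 = 5/42; 5/42 + 1/6 = 2/7; 5/28 + 5/28 = 5/14; 2/7 + 5/14 = 9/14; 5/14 + 9/14 = 1. Resulting codeword lengths (in the order the probabilities were given): (2, 4, 3, 4, 2, 2). L_avg = sum(p_i * l_i) = 5/28*2 + 1/12*4 + 1/6*3 + 1/28*4 + 5/28*2 + 5/14*2 = 101/42 = 2.4048

2.4048 bits


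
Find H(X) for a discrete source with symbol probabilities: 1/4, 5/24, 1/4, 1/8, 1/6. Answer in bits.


H = -sum(p_i * log2(p_i)). Terms: -(1/4)*log2(1/4) = 0.500000; -(5/24)*log2(5/24) = 0.471466; -(1/4)*log2(1/4) = 0.500000; -(1/8)*log2(1/8) = 0.375000; -(1/6)*log2(1/6) = 0.430827. H = 0.500000 + 0.471466 + 0.500000 + 0.375000 + 0.430827 = 2.2773

2.2773 bits


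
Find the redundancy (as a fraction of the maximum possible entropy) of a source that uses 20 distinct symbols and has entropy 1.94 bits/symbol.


H_max = log2(K) = log2(20) = 4.3219 bits/symbol. Redundancy = 1 - H/H_max = 1 - 1.94/4.3219 = 1 - 0.4489 = 0.5511

0.5511


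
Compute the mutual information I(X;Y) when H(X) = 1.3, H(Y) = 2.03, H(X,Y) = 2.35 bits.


I(X;Y) = H(X) + H(Y) - H(X,Y) = 1.3 + 2.03 - 2.35 = 0.98

0.98 bits


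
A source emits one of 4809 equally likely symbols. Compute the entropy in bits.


H = log2(n) = log2(4809) = 12.2315

12.2315 bits


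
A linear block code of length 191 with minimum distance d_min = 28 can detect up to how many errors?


Detection capability = d_min - 1 = 28 - 1 = 27

27 errors


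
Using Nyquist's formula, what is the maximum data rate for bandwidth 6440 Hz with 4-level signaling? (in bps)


Rate = 2 * B * log2(M) = 2 * 6440 * 2.0 = 25760.0

25760.0 bps


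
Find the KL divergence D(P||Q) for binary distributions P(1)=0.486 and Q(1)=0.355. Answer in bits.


KL = p*log2(p/q) + (1-p)*log2((1-p)/(1-q)) = 0.486*log2(0.486/0.355) + 0.514*log2(0.514/0.645) = 0.0519

0.0519 bits


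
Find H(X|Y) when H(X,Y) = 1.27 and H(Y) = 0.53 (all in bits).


H(X|Y) = H(X,Y) - H(Y) = 1.27 - 0.53 = 0.74

0.74 bits


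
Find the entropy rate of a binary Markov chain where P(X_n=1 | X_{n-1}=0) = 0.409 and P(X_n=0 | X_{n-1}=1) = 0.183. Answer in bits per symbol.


Stationary distribution: pi_0 = p10/(p01+p10) = 0.3091, pi_1 = 0.6909. Entropy rate H' = pi_0*H(p01) + pi_1*H(p10) = 0.3091*0.976 + 0.6909*0.6866 = 0.776

0.776 bits/symbol


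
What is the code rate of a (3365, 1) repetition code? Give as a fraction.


Rate = k/n = 1/3365

1/3365


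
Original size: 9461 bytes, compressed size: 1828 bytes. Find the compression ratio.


Ratio = original / compressed = 9461 / 1828 = 5.1756

5.1756


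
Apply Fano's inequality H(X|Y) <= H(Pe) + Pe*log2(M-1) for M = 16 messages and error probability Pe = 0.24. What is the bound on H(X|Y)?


H(Pe) = -Pe*log2(Pe) - (1-Pe)*log2(1-Pe) = -0.24*log2(0.24) - 0.76*log2(0.76) = 0.494134 + 0.300906 = 0.795. Pe*log2(M-1) = 0.24*log2(15) = 0.937654. Bound = H(Pe) + Pe*log2(M-1) = 0.494134 + 0.300906 + 0.937654 = 1.7327

1.7327 bits


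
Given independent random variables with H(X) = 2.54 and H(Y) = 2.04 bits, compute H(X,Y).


For independent variables, H(X,Y) = H(X) + H(Y) = 2.54 + 2.04 = 4.58

4.58 bits


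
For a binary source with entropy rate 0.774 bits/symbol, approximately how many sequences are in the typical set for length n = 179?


log2|A_typical| = nH = 179 * 0.774 = 138.546, so |A_typical| ~ 2^138.546 = 5.087e+41

5.087e+41


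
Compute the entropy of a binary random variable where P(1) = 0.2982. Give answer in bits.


H = -p*log2(p) - (1-p)*log2(1-p). -0.2982*log2(0.2982) = 0.520552; -0.7018*log2(0.7018) = 0.358527. H = 0.520552 + 0.358527 = 0.8791

0.8791 bits


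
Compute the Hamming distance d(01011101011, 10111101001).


Count differing positions: ^ ^ ^ . . . . . . ^ . = 4 differences

4


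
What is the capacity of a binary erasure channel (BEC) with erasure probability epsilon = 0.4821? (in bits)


C = 1 - epsilon = 1 - 0.4821 = 0.5179

0.5179 bits


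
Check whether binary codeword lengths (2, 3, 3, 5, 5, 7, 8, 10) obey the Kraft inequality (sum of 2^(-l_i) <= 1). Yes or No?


Kraft sum = sum(2^(-l_i)) = 0.5752, need <= 1. Result: satisfied (a binary prefix-free code with these lengths exists)

Yes


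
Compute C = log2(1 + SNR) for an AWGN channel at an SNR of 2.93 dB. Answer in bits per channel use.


SNR_linear = 10^(2.93/10) = 1.9634; C = log2(1 + SNR_linear) = log2(1 + 1.9634) = 1.5672

1.5672 bits/channel use


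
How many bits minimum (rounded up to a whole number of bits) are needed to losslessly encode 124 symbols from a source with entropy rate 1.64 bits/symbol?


Minimum bits >= n * H = 124 * 1.64 = 203.36, rounded up to a whole number of bits = 204

204 bits


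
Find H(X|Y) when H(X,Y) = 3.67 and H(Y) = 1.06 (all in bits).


H(X|Y) = H(X,Y) - H(Y) = 3.67 - 1.06 = 2.61

2.61 bits


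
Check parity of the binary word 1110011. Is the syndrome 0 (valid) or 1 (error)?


Syndrome = XOR of all bits = 1 XOR 1 XOR 1 XOR 0 XOR 0 XOR 1 XOR 1 = 1

1


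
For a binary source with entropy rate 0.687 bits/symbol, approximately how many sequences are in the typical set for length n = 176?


log2|A_typical| = nH = 176 * 0.687 = 120.912, so |A_typical| ~ 2^120.912 = 2.501e+36

2.501e+36


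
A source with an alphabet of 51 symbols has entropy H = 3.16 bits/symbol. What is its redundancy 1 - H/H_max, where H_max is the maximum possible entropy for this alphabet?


H_max = log2(K) = log2(51) = 5.6724 bits/symbol. Redundancy = 1 - H/H_max = 1 - 3.16/5.6724 = 1 - 0.5571 = 0.4429

0.4429


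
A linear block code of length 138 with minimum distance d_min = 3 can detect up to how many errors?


Detection capability = d_min - 1 = 3 - 1 = 2

2 errors


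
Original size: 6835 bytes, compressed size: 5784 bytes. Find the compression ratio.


Ratio = original / compressed = 6835 / 5784 = 1.1817

1.1817


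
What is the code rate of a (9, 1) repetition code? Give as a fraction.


Rate = k/n = 1/9

1/9


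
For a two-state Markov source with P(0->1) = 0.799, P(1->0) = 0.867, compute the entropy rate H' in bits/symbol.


Stationary distribution: pi_0 = p10/(p01+p10) = 0.5204, pi_1 = 0.4796. Entropy rate H' = pi_0*H(p01) + pi_1*H(p10) = 0.5204*0.7239 + 0.4796*0.5656 = 0.648

0.648 bits/symbol


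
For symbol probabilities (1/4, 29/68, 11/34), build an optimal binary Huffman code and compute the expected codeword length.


Huffman construction (repeatedly merge the two least-probable nodes; each merge adds 1 bit to every symbol beneath it): 1/4 + 11/34 = 39/68; 29/68 + 39/68 = 1. Resulting codeword lengths (in the order the probabilities were given): (2, 1, 2). L_avg = sum(p_i * l_i) = 1/4*2 + 29/68*1 + 11/34*2 = 107/68 = 1.5735

1.5735 bits


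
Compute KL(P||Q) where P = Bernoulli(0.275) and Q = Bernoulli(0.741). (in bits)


KL = p*log2(p/q) + (1-p)*log2((1-p)/(1-q)) = 0.275*log2(0.275/0.741) + 0.725*log2(0.725/0.259) = 0.6834

0.6834 bits


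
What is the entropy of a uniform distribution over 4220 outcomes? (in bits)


H = log2(n) = log2(4220) = 12.043

12.043 bits


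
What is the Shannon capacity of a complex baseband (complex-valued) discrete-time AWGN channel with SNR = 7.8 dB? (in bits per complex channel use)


SNR_linear = 10^(7.8/10) = 6.0256; C = log2(1 + SNR_linear) = log2(1 + 6.0256) = 2.8126

2.8126 bits/channel use


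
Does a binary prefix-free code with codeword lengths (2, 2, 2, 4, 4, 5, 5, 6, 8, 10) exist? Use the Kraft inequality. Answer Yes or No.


Kraft sum = sum(2^(-l_i)) = 0.958, need <= 1. Result: satisfied (a binary prefix-free code with these lengths exists)

Yes


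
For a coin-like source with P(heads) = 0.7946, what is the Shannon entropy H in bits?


H = -p*log2(p) - (1-p)*log2(1-p). -0.7946*log2(0.7946) = 0.263568; -0.2054*log2(0.2054) = 0.469029. H = 0.263568 + 0.469029 = 0.7326

0.7326 bits


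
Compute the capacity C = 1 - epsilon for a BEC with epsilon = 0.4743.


C = 1 - epsilon = 1 - 0.4743 = 0.5257

0.5257 bits


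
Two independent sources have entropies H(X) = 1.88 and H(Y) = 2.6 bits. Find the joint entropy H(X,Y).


For independent variables, H(X,Y) = H(X) + H(Y) = 1.88 + 2.6 = 4.48

4.48 bits


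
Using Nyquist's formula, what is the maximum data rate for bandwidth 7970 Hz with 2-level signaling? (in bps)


Rate = 2 * B * log2(M) = 2 * 7970 * 1.0 = 15940.0

15940.0 bps


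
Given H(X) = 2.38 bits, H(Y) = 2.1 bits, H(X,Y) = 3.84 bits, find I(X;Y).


I(X;Y) = H(X) + H(Y) - H(X,Y) = 2.38 + 2.1 - 3.84 = 0.64

0.64 bits


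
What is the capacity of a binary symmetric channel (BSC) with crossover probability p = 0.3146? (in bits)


H(p) = -p*log2(p) - (1-p)*log2(1-p) = -0.3146*log2(0.3146) - 0.6854*log2(0.6854) = 0.524882 + 0.373531 = 0.8984. C = 1 - H(p) = 1 - 0.8984 = 0.1016

0.1016 bits


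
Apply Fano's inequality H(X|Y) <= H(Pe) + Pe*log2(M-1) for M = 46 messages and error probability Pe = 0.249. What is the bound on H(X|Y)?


H(Pe) = -Pe*log2(Pe) - (1-Pe)*log2(1-Pe) = -0.249*log2(0.249) - 0.751*log2(0.751) = 0.499440 + 0.310250 = 0.8097. Pe*log2(M-1) = 0.249*log2(45) = 1.367471. Bound = H(Pe) + Pe*log2(M-1) = 0.499440 + 0.310250 + 1.367471 = 2.1772

2.1772 bits


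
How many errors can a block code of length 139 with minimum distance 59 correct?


Correction capability = floor((d-1)/2) = floor((59-1)/2) = 29

29 errors


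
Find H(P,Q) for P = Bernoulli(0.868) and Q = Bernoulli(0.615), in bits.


H(P,Q) = -p*log2(q) - (1-p)*log2(1-q). -0.868*log2(0.615) = 0.608765; -0.132*log2(0.385) = 0.181773. H(P,Q) = 0.608765 + 0.181773 = 0.7905

0.7905 bits


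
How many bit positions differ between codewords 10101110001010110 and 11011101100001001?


Count differing positions: . ^ ^ ^ . . ^ ^ ^ . ^ . ^ ^ ^ ^ ^ = 12 differences

12


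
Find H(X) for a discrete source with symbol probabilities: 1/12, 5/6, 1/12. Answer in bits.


H = -sum(p_i * log2(p_i)). Terms: -(1/12)*log2(1/12) = 0.298747; -(5/6)*log2(5/6) = 0.219195; -(1/12)*log2(1/12) = 0.298747. H = 0.298747 + 0.219195 + 0.298747 = 0.8167

0.8167 bits


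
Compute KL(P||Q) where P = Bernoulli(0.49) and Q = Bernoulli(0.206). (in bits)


KL = p*log2(p/q) + (1-p)*log2((1-p)/(1-q)) = 0.49*log2(0.49/0.206) + 0.51*log2(0.51/0.794) = 0.2869

0.2869 bits


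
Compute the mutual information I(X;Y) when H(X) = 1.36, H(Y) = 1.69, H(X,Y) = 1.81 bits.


I(X;Y) = H(X) + H(Y) - H(X,Y) = 1.36 + 1.69 - 1.81 = 1.24

1.24 bits


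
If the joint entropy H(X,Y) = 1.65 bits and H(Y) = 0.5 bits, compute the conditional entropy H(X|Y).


H(X|Y) = H(X,Y) - H(Y) = 1.65 - 0.5 = 1.15

1.15 bits


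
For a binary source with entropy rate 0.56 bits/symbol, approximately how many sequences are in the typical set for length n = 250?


log2|A_typical| = nH = 250 * 0.56 = 140.0, so |A_typical| ~ 2^140.0 = 1.394e+42

1.394e+42


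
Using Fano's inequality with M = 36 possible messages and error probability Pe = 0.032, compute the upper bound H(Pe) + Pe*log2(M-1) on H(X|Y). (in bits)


H(Pe) = -Pe*log2(Pe) - (1-Pe)*log2(1-Pe) = -0.032*log2(0.032) - 0.968*log2(0.968) = 0.158905 + 0.045420 = 0.2043. Pe*log2(M-1) = 0.032*log2(35) = 0.164137. Bound = H(Pe) + Pe*log2(M-1) = 0.158905 + 0.045420 + 0.164137 = 0.3685

0.3685 bits


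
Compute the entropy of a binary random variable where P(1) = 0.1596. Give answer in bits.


H = -p*log2(p) - (1-p)*log2(1-p). -0.1596*log2(0.1596) = 0.422536; -0.8404*log2(0.8404) = 0.210816. H = 0.422536 + 0.210816 = 0.6334

0.6334 bits


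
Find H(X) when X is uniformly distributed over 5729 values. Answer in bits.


H = log2(n) = log2(5729) = 12.4841

12.4841 bits


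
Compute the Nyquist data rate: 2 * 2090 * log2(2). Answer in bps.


Rate = 2 * B * log2(M) = 2 * 2090 * 1.0 = 4180.0

4180.0 bps


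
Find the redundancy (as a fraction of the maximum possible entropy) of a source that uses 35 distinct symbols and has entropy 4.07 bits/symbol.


H_max = log2(K) = log2(35) = 5.1293 bits/symbol. Redundancy = 1 - H/H_max = 1 - 4.07/5.1293 = 1 - 0.7935 = 0.2065

0.2065


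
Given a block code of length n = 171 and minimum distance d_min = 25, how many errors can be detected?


Detection capability = d_min - 1 = 25 - 1 = 24

24 errors


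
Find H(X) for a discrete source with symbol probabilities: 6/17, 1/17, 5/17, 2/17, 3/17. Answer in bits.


H = -sum(p_i * log2(p_i)). Terms: -(6/17)*log2(6/17) = 0.530294; -(1/17)*log2(1/17) = 0.240439; -(5/17)*log2(5/17) = 0.519275; -(2/17)*log2(2/17) = 0.363231; -(3/17)*log2(3/17) = 0.441618. H = 0.530294 + 0.240439 + 0.519275 + 0.363231 + 0.441618 = 2.0949

2.0949 bits


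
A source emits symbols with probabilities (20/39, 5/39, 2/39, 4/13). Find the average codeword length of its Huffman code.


Huffman construction (repeatedly merge the two least-probable nodes; each merge adds 1 bit to every symbol beneath it): 2/39 + 5/39 = 7/39; 7/39 + 4/13 = 19/39; 19/39 + 20/39 = 1. Resulting codeword lengths (in the order the probabilities were given): (1, 3, 3, 2). L_avg = sum(p_i * l_i) = 20/39*1 + 5/39*3 + 2/39*3 + 4/13*2 = 5/3 = 1.6667

1.6667 bits


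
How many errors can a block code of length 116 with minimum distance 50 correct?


Correction capability = floor((d-1)/2) = floor((50-1)/2) = 24

24 errors


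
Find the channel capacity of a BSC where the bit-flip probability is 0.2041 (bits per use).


H(p) = -p*log2(p) - (1-p)*log2(1-p) = -0.2041*log2(0.2041) - 0.7959*log2(0.7959) = 0.467930 + 0.262122 = 0.7301. C = 1 - H(p) = 1 - 0.7301 = 0.2699

0.2699 bits


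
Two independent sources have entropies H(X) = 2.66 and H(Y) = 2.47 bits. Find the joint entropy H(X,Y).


For independent variables, H(X,Y) = H(X) + H(Y) = 2.66 + 2.47 = 5.13

5.13 bits


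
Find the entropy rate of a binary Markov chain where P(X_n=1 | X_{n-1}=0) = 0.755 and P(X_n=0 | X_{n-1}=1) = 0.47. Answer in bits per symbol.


Stationary distribution: pi_0 = p10/(p01+p10) = 0.3837, pi_1 = 0.6163. Entropy rate H' = pi_0*H(p01) + pi_1*H(p10) = 0.3837*0.8033 + 0.6163*0.9974 = 0.9229

0.9229 bits/symbol
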